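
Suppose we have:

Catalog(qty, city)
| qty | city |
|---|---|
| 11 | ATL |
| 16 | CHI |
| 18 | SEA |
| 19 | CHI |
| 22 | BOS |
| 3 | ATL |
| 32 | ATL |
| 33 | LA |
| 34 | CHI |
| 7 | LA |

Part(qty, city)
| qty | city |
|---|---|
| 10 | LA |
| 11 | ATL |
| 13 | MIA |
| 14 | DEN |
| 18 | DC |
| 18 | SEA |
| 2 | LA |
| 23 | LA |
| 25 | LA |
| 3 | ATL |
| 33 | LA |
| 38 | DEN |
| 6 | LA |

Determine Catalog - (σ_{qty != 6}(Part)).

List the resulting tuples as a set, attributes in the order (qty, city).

Selection qty != 6: {(10, LA), (11, ATL), (13, MIA), (14, DEN), (18, DC), (18, SEA), (2, LA), (23, LA), (25, LA), (3, ATL), (33, LA), (38, DEN)}
Taking the difference: {(16, CHI), (19, CHI), (22, BOS), (32, ATL), (34, CHI), (7, LA)}

{(16, CHI), (19, CHI), (22, BOS), (32, ATL), (34, CHI), (7, LA)}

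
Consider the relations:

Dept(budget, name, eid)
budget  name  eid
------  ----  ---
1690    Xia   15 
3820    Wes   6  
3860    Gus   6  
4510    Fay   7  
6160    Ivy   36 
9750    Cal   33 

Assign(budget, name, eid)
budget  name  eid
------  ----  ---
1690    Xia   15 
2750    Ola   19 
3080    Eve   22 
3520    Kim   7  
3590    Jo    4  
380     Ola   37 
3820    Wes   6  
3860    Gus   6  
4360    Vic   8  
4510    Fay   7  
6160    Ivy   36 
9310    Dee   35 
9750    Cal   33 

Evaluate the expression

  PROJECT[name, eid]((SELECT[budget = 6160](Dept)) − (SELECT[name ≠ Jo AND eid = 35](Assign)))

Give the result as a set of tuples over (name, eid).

Selection budget = 6160: {(6160, Ivy, 36)}
Selection name ≠ Jo AND eid = 35: {(9310, Dee, 35)}
Difference: {(6160, Ivy, 36)} with {(9310, Dee, 35)} → {(6160, Ivy, 36)}
π_{name, eid} gives {(Ivy, 36)}.

{(Ivy, 36)}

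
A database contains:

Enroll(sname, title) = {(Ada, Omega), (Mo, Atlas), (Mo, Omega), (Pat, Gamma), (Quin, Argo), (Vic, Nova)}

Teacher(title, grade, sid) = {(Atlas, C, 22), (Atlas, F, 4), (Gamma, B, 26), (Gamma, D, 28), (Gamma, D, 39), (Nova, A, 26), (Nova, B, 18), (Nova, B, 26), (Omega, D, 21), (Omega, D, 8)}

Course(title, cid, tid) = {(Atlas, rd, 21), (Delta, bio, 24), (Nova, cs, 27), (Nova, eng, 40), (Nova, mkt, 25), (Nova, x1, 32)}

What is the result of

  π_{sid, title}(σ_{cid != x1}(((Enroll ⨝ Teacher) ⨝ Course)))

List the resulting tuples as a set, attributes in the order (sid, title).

{(18, Nova), (22, Atlas), (26, Nova), (4, Atlas)}

Enroll ⋈ Teacher (natural join on title): {(Ada, Omega, D, 21), (Ada, Omega, D, 8), (Mo, Atlas, C, 22), (Mo, Atlas, F, 4), (Mo, Omega, D, 21), (Mo, Omega, D, 8), (Pat, Gamma, B, 26), (Pat, Gamma, D, 28), (Pat, Gamma, D, 39), (Vic, Nova, A, 26), (Vic, Nova, B, 18), (Vic, Nova, B, 26)}
(Enroll ⨝ Teacher) ⋈ Course (natural join on title): {(Mo, Atlas, C, 22, rd, 21), (Mo, Atlas, F, 4, rd, 21), (Vic, Nova, A, 26, cs, 27), (Vic, Nova, A, 26, eng, 40), (Vic, Nova, A, 26, mkt, 25), (Vic, Nova, A, 26, x1, 32), (Vic, Nova, B, 18, cs, 27), (Vic, Nova, B, 18, eng, 40), (Vic, Nova, B, 18, mkt, 25), (Vic, Nova, B, 18, x1, 32), (Vic, Nova, B, 26, cs, 27), (Vic, Nova, B, 26, eng, 40), (Vic, Nova, B, 26, mkt, 25), (Vic, Nova, B, 26, x1, 32)}
Apply σ_{cid != x1}; surviving tuples: {(Mo, Atlas, C, 22, rd, 21), (Mo, Atlas, F, 4, rd, 21), (Vic, Nova, A, 26, cs, 27), (Vic, Nova, A, 26, eng, 40), (Vic, Nova, A, 26, mkt, 25), (Vic, Nova, B, 18, cs, 27), (Vic, Nova, B, 18, eng, 40), (Vic, Nova, B, 18, mkt, 25), (Vic, Nova, B, 26, cs, 27), (Vic, Nova, B, 26, eng, 40), (Vic, Nova, B, 26, mkt, 25)}
Projecting to sid, title (7 duplicate(s) eliminated): {(18, Nova), (22, Atlas), (26, Nova), (4, Atlas)}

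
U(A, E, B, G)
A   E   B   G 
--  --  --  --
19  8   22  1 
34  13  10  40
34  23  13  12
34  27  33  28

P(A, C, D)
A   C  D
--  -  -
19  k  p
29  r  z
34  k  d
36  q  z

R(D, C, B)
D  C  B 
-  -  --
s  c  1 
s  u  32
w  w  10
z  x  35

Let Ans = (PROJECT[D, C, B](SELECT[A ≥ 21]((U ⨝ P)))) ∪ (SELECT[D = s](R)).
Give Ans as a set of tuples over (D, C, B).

{(d, k, 10), (d, k, 13), (d, k, 33), (s, c, 1), (s, u, 32)}

U ⋈ P (natural join on A): {(19, 8, 22, 1, k, p), (34, 13, 10, 40, k, d), (34, 23, 13, 12, k, d), (34, 27, 33, 28, k, d)}
σ[A ≥ 21]: keep tuples satisfying A ≥ 21 → {(34, 13, 10, 40, k, d), (34, 23, 13, 12, k, d), (34, 27, 33, 28, k, d)}
Keep only column(s) D, C, B: {(d, k, 10), (d, k, 13), (d, k, 33)}
σ[D = s]: keep tuples satisfying D = s → {(s, c, 1), (s, u, 32)}
Taking the union: {(d, k, 10), (d, k, 13), (d, k, 33), (s, c, 1), (s, u, 32)}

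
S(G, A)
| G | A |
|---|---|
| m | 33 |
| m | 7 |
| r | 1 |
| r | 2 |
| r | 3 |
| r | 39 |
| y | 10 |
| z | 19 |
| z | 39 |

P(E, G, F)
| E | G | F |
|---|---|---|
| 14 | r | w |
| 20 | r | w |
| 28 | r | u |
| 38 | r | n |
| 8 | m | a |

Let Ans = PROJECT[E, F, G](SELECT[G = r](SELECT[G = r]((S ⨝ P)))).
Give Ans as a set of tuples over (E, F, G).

{(14, w, r), (20, w, r), (28, u, r), (38, n, r)}

S ⋈ P (natural join on G): {(m, 33, 8, a), (m, 7, 8, a), (r, 1, 14, w), (r, 1, 20, w), (r, 1, 28, u), (r, 1, 38, n), (r, 2, 14, w), (r, 2, 20, w), (r, 2, 28, u), (r, 2, 38, n), (r, 3, 14, w), (r, 3, 20, w), (r, 3, 28, u), (r, 3, 38, n), (r, 39, 14, w), (r, 39, 20, w), (r, 39, 28, u), (r, 39, 38, n)}
Apply σ_{G = r}; surviving tuples: {(r, 1, 14, w), (r, 1, 20, w), (r, 1, 28, u), (r, 1, 38, n), (r, 2, 14, w), (r, 2, 20, w), (r, 2, 28, u), (r, 2, 38, n), (r, 3, 14, w), (r, 3, 20, w), (r, 3, 28, u), (r, 3, 38, n), (r, 39, 14, w), (r, 39, 20, w), (r, 39, 28, u), (r, 39, 38, n)}
Apply σ_{G = r}; surviving tuples: {(r, 1, 14, w), (r, 1, 20, w), (r, 1, 28, u), (r, 1, 38, n), (r, 2, 14, w), (r, 2, 20, w), (r, 2, 28, u), (r, 2, 38, n), (r, 3, 14, w), (r, 3, 20, w), (r, 3, 28, u), (r, 3, 38, n), (r, 39, 14, w), (r, 39, 20, w), (r, 39, 28, u), (r, 39, 38, n)}
Keep only column(s) E, F, G (12 duplicate(s) eliminated): {(14, w, r), (20, w, r), (28, u, r), (38, n, r)}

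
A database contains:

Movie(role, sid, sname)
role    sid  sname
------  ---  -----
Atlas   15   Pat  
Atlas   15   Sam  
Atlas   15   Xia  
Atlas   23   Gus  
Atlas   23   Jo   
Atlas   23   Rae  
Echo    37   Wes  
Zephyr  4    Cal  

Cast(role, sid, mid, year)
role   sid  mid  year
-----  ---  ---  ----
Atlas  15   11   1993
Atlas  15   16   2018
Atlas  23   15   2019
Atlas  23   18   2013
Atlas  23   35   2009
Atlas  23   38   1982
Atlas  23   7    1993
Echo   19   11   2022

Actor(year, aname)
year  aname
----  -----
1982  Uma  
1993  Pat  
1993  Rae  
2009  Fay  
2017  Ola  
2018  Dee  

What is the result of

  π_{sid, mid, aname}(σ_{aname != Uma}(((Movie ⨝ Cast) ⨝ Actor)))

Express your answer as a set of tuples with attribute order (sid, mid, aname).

{(15, 11, Pat), (15, 11, Rae), (15, 16, Dee), (23, 35, Fay), (23, 7, Pat), (23, 7, Rae)}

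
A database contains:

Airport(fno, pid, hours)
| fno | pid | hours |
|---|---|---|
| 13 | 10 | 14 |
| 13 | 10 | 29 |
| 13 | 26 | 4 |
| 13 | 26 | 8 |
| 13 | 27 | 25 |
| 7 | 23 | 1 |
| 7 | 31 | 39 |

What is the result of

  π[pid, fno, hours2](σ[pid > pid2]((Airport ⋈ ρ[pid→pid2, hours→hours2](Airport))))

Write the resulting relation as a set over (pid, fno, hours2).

{(26, 13, 14), (26, 13, 29), (27, 13, 14), (27, 13, 29), (27, 13, 4), (27, 13, 8), (31, 7, 1)}

ρ[pid→pid2, hours→hours2]: schema becomes (fno, pid2, hours2); tuples unchanged.
Natural join on fno: {(13, 10, 14, 10, 14), (13, 10, 14, 10, 29), (13, 10, 14, 26, 4), (13, 10, 14, 26, 8), (13, 10, 14, 27, 25), (13, 10, 29, 10, 14), (13, 10, 29, 10, 29), (13, 10, 29, 26, 4), (13, 10, 29, 26, 8), (13, 10, 29, 27, 25), (13, 26, 4, 10, 14), (13, 26, 4, 10, 29), (13, 26, 4, 26, 4), (13, 26, 4, 26, 8), (13, 26, 4, 27, 25), (13, 26, 8, 10, 14), (13, 26, 8, 10, 29), (13, 26, 8, 26, 4), (13, 26, 8, 26, 8), (13, 26, 8, 27, 25), (13, 27, 25, 10, 14), (13, 27, 25, 10, 29), (13, 27, 25, 26, 4), (13, 27, 25, 26, 8), (13, 27, 25, 27, 25), (7, 23, 1, 23, 1), (7, 23, 1, 31, 39), (7, 31, 39, 23, 1), (7, 31, 39, 31, 39)}
Selection pid > pid2: {(13, 26, 4, 10, 14), (13, 26, 4, 10, 29), (13, 26, 8, 10, 14), (13, 26, 8, 10, 29), (13, 27, 25, 10, 14), (13, 27, 25, 10, 29), (13, 27, 25, 26, 4), (13, 27, 25, 26, 8), (7, 31, 39, 23, 1)}
Projecting to pid, fno, hours2 (2 duplicate(s) eliminated): {(26, 13, 14), (26, 13, 29), (27, 13, 14), (27, 13, 29), (27, 13, 4), (27, 13, 8), (31, 7, 1)}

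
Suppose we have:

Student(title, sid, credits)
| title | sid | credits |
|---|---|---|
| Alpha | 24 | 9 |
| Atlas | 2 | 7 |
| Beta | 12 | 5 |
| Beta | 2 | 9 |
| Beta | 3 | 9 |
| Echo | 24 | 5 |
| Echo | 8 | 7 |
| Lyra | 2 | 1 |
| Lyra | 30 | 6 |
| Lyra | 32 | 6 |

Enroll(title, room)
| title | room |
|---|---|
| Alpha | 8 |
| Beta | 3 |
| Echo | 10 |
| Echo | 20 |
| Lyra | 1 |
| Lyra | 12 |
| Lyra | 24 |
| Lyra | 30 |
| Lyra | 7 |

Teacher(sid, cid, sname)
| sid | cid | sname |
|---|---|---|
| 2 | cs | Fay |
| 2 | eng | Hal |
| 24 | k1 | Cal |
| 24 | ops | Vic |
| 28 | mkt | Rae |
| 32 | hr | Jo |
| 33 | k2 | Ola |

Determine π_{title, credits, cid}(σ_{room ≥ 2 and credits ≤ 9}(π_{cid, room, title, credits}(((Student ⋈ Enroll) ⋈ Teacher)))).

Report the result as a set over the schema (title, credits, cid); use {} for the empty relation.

{(Alpha, 9, k1), (Alpha, 9, ops), (Beta, 9, cs), (Beta, 9, eng), (Echo, 5, k1), (Echo, 5, ops), (Lyra, 1, cs), (Lyra, 1, eng), (Lyra, 6, hr)}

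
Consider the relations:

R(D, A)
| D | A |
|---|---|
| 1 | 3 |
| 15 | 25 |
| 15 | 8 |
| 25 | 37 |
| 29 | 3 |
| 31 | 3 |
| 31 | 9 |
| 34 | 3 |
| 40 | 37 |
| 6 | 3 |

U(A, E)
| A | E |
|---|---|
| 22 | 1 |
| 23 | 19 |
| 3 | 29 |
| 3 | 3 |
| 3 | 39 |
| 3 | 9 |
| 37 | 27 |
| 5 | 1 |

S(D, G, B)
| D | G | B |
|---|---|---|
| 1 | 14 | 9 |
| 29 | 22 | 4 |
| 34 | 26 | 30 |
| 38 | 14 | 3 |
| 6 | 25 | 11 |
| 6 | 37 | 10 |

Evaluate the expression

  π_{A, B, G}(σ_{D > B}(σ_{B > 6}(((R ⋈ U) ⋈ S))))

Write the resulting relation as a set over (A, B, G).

R ⋈ U (natural join on A): {(1, 3, 29), (1, 3, 3), (1, 3, 39), (1, 3, 9), (25, 37, 27), (29, 3, 29), (29, 3, 3), (29, 3, 39), (29, 3, 9), (31, 3, 29), (31, 3, 3), (31, 3, 39), (31, 3, 9), (34, 3, 29), (34, 3, 3), (34, 3, 39), (34, 3, 9), (40, 37, 27), (6, 3, 29), (6, 3, 3), (6, 3, 39), (6, 3, 9)}
(R ⋈ U) ⋈ S (natural join on D): {(1, 3, 29, 14, 9), (1, 3, 3, 14, 9), (1, 3, 39, 14, 9), (1, 3, 9, 14, 9), (29, 3, 29, 22, 4), (29, 3, 3, 22, 4), (29, 3, 39, 22, 4), (29, 3, 9, 22, 4), (34, 3, 29, 26, 30), (34, 3, 3, 26, 30), (34, 3, 39, 26, 30), (34, 3, 9, 26, 30), (6, 3, 29, 25, 11), (6, 3, 29, 37, 10), (6, 3, 3, 25, 11), (6, 3, 3, 37, 10), (6, 3, 39, 25, 11), (6, 3, 39, 37, 10), (6, 3, 9, 25, 11), (6, 3, 9, 37, 10)}
Apply σ_{B > 6}; surviving tuples: {(1, 3, 29, 14, 9), (1, 3, 3, 14, 9), (1, 3, 39, 14, 9), (1, 3, 9, 14, 9), (34, 3, 29, 26, 30), (34, 3, 3, 26, 30), (34, 3, 39, 26, 30), (34, 3, 9, 26, 30), (6, 3, 29, 25, 11), (6, 3, 29, 37, 10), (6, 3, 3, 25, 11), (6, 3, 3, 37, 10), (6, 3, 39, 25, 11), (6, 3, 39, 37, 10), (6, 3, 9, 25, 11), (6, 3, 9, 37, 10)}
Apply σ_{D > B}; surviving tuples: {(34, 3, 29, 26, 30), (34, 3, 3, 26, 30), (34, 3, 39, 26, 30), (34, 3, 9, 26, 30)}
Keep only column(s) A, B, G (3 duplicate(s) eliminated): {(3, 30, 26)}

{(3, 30, 26)}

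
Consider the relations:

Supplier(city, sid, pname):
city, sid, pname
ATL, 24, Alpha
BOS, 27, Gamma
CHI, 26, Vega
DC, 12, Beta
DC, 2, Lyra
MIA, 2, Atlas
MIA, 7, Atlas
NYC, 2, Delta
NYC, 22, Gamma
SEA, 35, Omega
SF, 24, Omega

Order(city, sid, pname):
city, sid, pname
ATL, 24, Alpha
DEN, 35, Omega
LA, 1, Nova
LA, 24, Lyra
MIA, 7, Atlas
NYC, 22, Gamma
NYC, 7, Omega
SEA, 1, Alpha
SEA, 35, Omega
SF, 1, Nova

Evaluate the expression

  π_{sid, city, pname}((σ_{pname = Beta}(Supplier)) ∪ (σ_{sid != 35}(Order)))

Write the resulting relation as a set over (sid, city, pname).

{(1, LA, Nova), (1, SEA, Alpha), (1, SF, Nova), (12, DC, Beta), (22, NYC, Gamma), (24, ATL, Alpha), (24, LA, Lyra), (7, MIA, Atlas), (7, NYC, Omega)}

Selection pname = Beta: {(DC, 12, Beta)}
Selection sid != 35: {(ATL, 24, Alpha), (LA, 1, Nova), (LA, 24, Lyra), (MIA, 7, Atlas), (NYC, 22, Gamma), (NYC, 7, Omega), (SEA, 1, Alpha), (SF, 1, Nova)}
Taking the union: {(ATL, 24, Alpha), (DC, 12, Beta), (LA, 1, Nova), (LA, 24, Lyra), (MIA, 7, Atlas), (NYC, 22, Gamma), (NYC, 7, Omega), (SEA, 1, Alpha), (SF, 1, Nova)}
Keep only column(s) sid, city, pname: {(1, LA, Nova), (1, SEA, Alpha), (1, SF, Nova), (12, DC, Beta), (22, NYC, Gamma), (24, ATL, Alpha), (24, LA, Lyra), (7, MIA, Atlas), (7, NYC, Omega)}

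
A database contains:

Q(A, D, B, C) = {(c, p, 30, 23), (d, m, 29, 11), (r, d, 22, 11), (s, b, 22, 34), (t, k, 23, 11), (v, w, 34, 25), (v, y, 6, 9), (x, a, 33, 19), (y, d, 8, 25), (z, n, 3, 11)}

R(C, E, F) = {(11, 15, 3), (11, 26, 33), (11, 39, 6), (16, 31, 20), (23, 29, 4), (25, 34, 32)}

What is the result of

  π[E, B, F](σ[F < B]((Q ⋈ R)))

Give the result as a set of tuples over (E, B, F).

{(15, 22, 3), (15, 23, 3), (15, 29, 3), (29, 30, 4), (34, 34, 32), (39, 22, 6), (39, 23, 6), (39, 29, 6)}

Q ⋈ R (natural join on C): {(c, p, 30, 23, 29, 4), (d, m, 29, 11, 15, 3), (d, m, 29, 11, 26, 33), (d, m, 29, 11, 39, 6), (r, d, 22, 11, 15, 3), (r, d, 22, 11, 26, 33), (r, d, 22, 11, 39, 6), (t, k, 23, 11, 15, 3), (t, k, 23, 11, 26, 33), (t, k, 23, 11, 39, 6), (v, w, 34, 25, 34, 32), (y, d, 8, 25, 34, 32), (z, n, 3, 11, 15, 3), (z, n, 3, 11, 26, 33), (z, n, 3, 11, 39, 6)}
σ[F < B]: keep tuples satisfying F < B → {(c, p, 30, 23, 29, 4), (d, m, 29, 11, 15, 3), (d, m, 29, 11, 39, 6), (r, d, 22, 11, 15, 3), (r, d, 22, 11, 39, 6), (t, k, 23, 11, 15, 3), (t, k, 23, 11, 39, 6), (v, w, 34, 25, 34, 32)}
Keep only column(s) E, B, F: {(15, 22, 3), (15, 23, 3), (15, 29, 3), (29, 30, 4), (34, 34, 32), (39, 22, 6), (39, 23, 6), (39, 29, 6)}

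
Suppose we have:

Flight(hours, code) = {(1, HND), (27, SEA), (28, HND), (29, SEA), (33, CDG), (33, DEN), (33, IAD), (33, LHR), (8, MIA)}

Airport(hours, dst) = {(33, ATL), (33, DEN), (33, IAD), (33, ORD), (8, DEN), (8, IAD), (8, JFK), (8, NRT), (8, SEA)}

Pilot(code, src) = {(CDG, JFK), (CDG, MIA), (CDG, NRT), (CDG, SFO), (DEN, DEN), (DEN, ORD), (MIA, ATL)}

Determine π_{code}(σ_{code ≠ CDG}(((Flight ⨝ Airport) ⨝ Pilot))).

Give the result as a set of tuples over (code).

Flight ⋈ Airport (natural join on hours): {(33, CDG, ATL), (33, CDG, DEN), (33, CDG, IAD), (33, CDG, ORD), (33, DEN, ATL), (33, DEN, DEN), (33, DEN, IAD), (33, DEN, ORD), (33, IAD, ATL), (33, IAD, DEN), (33, IAD, IAD), (33, IAD, ORD), (33, LHR, ATL), (33, LHR, DEN), (33, LHR, IAD), (33, LHR, ORD), (8, MIA, DEN), (8, MIA, IAD), (8, MIA, JFK), (8, MIA, NRT), (8, MIA, SEA)}
(Flight ⨝ Airport) ⋈ Pilot (natural join on code): {(33, CDG, ATL, JFK), (33, CDG, ATL, MIA), (33, CDG, ATL, NRT), (33, CDG, ATL, SFO), (33, CDG, DEN, JFK), (33, CDG, DEN, MIA), (33, CDG, DEN, NRT), (33, CDG, DEN, SFO), (33, CDG, IAD, JFK), (33, CDG, IAD, MIA), (33, CDG, IAD, NRT), (33, CDG, IAD, SFO), (33, CDG, ORD, JFK), (33, CDG, ORD, MIA), (33, CDG, ORD, NRT), (33, CDG, ORD, SFO), (33, DEN, ATL, DEN), (33, DEN, ATL, ORD), (33, DEN, DEN, DEN), (33, DEN, DEN, ORD), (33, DEN, IAD, DEN), (33, DEN, IAD, ORD), (33, DEN, ORD, DEN), (33, DEN, ORD, ORD), (8, MIA, DEN, ATL), (8, MIA, IAD, ATL), (8, MIA, JFK, ATL), (8, MIA, NRT, ATL), (8, MIA, SEA, ATL)}
σ[code ≠ CDG]: keep tuples satisfying code ≠ CDG → {(33, DEN, ATL, DEN), (33, DEN, ATL, ORD), (33, DEN, DEN, DEN), (33, DEN, DEN, ORD), (33, DEN, IAD, DEN), (33, DEN, IAD, ORD), (33, DEN, ORD, DEN), (33, DEN, ORD, ORD), (8, MIA, DEN, ATL), (8, MIA, IAD, ATL), (8, MIA, JFK, ATL), (8, MIA, NRT, ATL), (8, MIA, SEA, ATL)}
Projecting to code (11 duplicate(s) eliminated): {DEN, MIA}

{DEN, MIA}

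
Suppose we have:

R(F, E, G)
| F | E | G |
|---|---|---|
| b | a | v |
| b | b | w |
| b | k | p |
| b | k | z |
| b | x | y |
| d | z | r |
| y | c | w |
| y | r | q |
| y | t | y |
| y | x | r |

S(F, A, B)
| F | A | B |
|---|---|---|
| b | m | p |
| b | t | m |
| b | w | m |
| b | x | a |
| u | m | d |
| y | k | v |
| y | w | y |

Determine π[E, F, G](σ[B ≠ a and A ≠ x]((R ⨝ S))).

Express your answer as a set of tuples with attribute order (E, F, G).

R ⋈ S (natural join on F): {(b, a, v, m, p), (b, a, v, t, m), (b, a, v, w, m), (b, a, v, x, a), (b, b, w, m, p), (b, b, w, t, m), (b, b, w, w, m), (b, b, w, x, a), (b, k, p, m, p), (b, k, p, t, m), (b, k, p, w, m), (b, k, p, x, a), (b, k, z, m, p), (b, k, z, t, m), (b, k, z, w, m), (b, k, z, x, a), (b, x, y, m, p), (b, x, y, t, m), (b, x, y, w, m), (b, x, y, x, a), (y, c, w, k, v), (y, c, w, w, y), (y, r, q, k, v), (y, r, q, w, y), (y, t, y, k, v), (y, t, y, w, y), (y, x, r, k, v), (y, x, r, w, y)}
Apply σ_{B ≠ a and A ≠ x}; surviving tuples: {(b, a, v, m, p), (b, a, v, t, m), (b, a, v, w, m), (b, b, w, m, p), (b, b, w, t, m), (b, b, w, w, m), (b, k, p, m, p), (b, k, p, t, m), (b, k, p, w, m), (b, k, z, m, p), (b, k, z, t, m), (b, k, z, w, m), (b, x, y, m, p), (b, x, y, t, m), (b, x, y, w, m), (y, c, w, k, v), (y, c, w, w, y), (y, r, q, k, v), (y, r, q, w, y), (y, t, y, k, v), (y, t, y, w, y), (y, x, r, k, v), (y, x, r, w, y)}
Keep only column(s) E, F, G (14 duplicate(s) eliminated): {(a, b, v), (b, b, w), (c, y, w), (k, b, p), (k, b, z), (r, y, q), (t, y, y), (x, b, y), (x, y, r)}

{(a, b, v), (b, b, w), (c, y, w), (k, b, p), (k, b, z), (r, y, q), (t, y, y), (x, b, y), (x, y, r)}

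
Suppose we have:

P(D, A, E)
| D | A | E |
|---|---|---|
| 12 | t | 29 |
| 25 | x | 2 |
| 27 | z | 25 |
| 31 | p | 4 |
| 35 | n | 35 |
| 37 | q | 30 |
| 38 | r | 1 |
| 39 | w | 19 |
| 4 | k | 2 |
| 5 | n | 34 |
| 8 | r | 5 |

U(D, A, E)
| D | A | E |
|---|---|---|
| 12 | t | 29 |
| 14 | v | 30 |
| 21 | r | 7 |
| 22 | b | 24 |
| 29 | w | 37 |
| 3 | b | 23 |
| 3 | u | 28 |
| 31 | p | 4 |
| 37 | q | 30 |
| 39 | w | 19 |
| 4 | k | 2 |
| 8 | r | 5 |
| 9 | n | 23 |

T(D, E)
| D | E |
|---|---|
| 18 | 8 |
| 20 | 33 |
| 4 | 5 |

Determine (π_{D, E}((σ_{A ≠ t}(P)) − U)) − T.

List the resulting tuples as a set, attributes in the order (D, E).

Filtering on A ≠ t leaves {(25, x, 2), (27, z, 25), (31, p, 4), (35, n, 35), (37, q, 30), (38, r, 1), (39, w, 19), (4, k, 2), (5, n, 34), (8, r, 5)}.
Set difference of the two operands is {(25, x, 2), (27, z, 25), (35, n, 35), (38, r, 1), (5, n, 34)}.
π[D, E]: project onto (D, E) → {(25, 2), (27, 25), (35, 35), (38, 1), (5, 34)}
Set difference of the two operands is {(25, 2), (27, 25), (35, 35), (38, 1), (5, 34)}.

{(25, 2), (27, 25), (35, 35), (38, 1), (5, 34)}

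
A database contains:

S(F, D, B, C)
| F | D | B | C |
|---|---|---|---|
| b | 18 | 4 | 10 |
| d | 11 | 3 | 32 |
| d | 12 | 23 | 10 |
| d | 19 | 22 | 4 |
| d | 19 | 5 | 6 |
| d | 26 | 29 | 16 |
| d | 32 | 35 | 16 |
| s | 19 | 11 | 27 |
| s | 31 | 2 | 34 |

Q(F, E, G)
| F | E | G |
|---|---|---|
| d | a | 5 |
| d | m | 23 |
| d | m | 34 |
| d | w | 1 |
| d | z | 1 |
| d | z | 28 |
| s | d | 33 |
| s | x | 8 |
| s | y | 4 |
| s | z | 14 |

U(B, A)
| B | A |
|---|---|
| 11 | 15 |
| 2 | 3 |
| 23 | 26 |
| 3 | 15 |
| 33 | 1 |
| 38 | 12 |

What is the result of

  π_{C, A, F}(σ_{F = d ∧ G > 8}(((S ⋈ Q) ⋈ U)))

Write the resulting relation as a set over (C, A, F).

{(10, 26, d), (32, 15, d)}

Joining S and Q on F yields {(d, 11, 3, 32, a, 5), (d, 11, 3, 32, m, 23), (d, 11, 3, 32, m, 34), (d, 11, 3, 32, w, 1), (d, 11, 3, 32, z, 1), (d, 11, 3, 32, z, 28), (d, 12, 23, 10, a, 5), (d, 12, 23, 10, m, 23), (d, 12, 23, 10, m, 34), (d, 12, 23, 10, w, 1), (d, 12, 23, 10, z, 1), (d, 12, 23, 10, z, 28), (d, 19, 22, 4, a, 5), (d, 19, 22, 4, m, 23), (d, 19, 22, 4, m, 34), (d, 19, 22, 4, w, 1), (d, 19, 22, 4, z, 1), (d, 19, 22, 4, z, 28), (d, 19, 5, 6, a, 5), (d, 19, 5, 6, m, 23), (d, 19, 5, 6, m, 34), (d, 19, 5, 6, w, 1), (d, 19, 5, 6, z, 1), (d, 19, 5, 6, z, 28), (d, 26, 29, 16, a, 5), (d, 26, 29, 16, m, 23), (d, 26, 29, 16, m, 34), (d, 26, 29, 16, w, 1), (d, 26, 29, 16, z, 1), (d, 26, 29, 16, z, 28), (d, 32, 35, 16, a, 5), (d, 32, 35, 16, m, 23), (d, 32, 35, 16, m, 34), (d, 32, 35, 16, w, 1), (d, 32, 35, 16, z, 1), (d, 32, 35, 16, z, 28), (s, 19, 11, 27, d, 33), (s, 19, 11, 27, x, 8), (s, 19, 11, 27, y, 4), (s, 19, 11, 27, z, 14), (s, 31, 2, 34, d, 33), (s, 31, 2, 34, x, 8), (s, 31, 2, 34, y, 4), (s, 31, 2, 34, z, 14)}.
Joining (S ⋈ Q) and U on B yields {(d, 11, 3, 32, a, 5, 15), (d, 11, 3, 32, m, 23, 15), (d, 11, 3, 32, m, 34, 15), (d, 11, 3, 32, w, 1, 15), (d, 11, 3, 32, z, 1, 15), (d, 11, 3, 32, z, 28, 15), (d, 12, 23, 10, a, 5, 26), (d, 12, 23, 10, m, 23, 26), (d, 12, 23, 10, m, 34, 26), (d, 12, 23, 10, w, 1, 26), (d, 12, 23, 10, z, 1, 26), (d, 12, 23, 10, z, 28, 26), (s, 19, 11, 27, d, 33, 15), (s, 19, 11, 27, x, 8, 15), (s, 19, 11, 27, y, 4, 15), (s, 19, 11, 27, z, 14, 15), (s, 31, 2, 34, d, 33, 3), (s, 31, 2, 34, x, 8, 3), (s, 31, 2, 34, y, 4, 3), (s, 31, 2, 34, z, 14, 3)}.
σ[F = d ∧ G > 8]: keep tuples satisfying F = d ∧ G > 8 → {(d, 11, 3, 32, m, 23, 15), (d, 11, 3, 32, m, 34, 15), (d, 11, 3, 32, z, 28, 15), (d, 12, 23, 10, m, 23, 26), (d, 12, 23, 10, m, 34, 26), (d, 12, 23, 10, z, 28, 26)}
Keep only column(s) C, A, F (4 duplicate(s) eliminated): {(10, 26, d), (32, 15, d)}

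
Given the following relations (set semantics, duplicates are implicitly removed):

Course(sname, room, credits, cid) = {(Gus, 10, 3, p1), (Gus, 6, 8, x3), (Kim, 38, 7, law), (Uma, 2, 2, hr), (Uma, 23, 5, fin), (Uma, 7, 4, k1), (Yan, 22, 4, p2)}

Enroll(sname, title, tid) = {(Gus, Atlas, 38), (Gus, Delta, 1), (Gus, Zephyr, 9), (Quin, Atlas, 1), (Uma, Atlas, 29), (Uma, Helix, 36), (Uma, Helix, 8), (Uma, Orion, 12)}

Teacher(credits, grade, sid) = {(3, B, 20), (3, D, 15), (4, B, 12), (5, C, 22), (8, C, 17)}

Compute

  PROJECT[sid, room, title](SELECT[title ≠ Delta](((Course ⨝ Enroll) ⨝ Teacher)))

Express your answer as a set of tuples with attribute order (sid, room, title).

Joining Course and Enroll on sname yields {(Gus, 10, 3, p1, Atlas, 38), (Gus, 10, 3, p1, Delta, 1), (Gus, 10, 3, p1, Zephyr, 9), (Gus, 6, 8, x3, Atlas, 38), (Gus, 6, 8, x3, Delta, 1), (Gus, 6, 8, x3, Zephyr, 9), (Uma, 2, 2, hr, Atlas, 29), (Uma, 2, 2, hr, Helix, 36), (Uma, 2, 2, hr, Helix, 8), (Uma, 2, 2, hr, Orion, 12), (Uma, 23, 5, fin, Atlas, 29), (Uma, 23, 5, fin, Helix, 36), (Uma, 23, 5, fin, Helix, 8), (Uma, 23, 5, fin, Orion, 12), (Uma, 7, 4, k1, Atlas, 29), (Uma, 7, 4, k1, Helix, 36), (Uma, 7, 4, k1, Helix, 8), (Uma, 7, 4, k1, Orion, 12)}.
Joining (Course ⨝ Enroll) and Teacher on credits yields {(Gus, 10, 3, p1, Atlas, 38, B, 20), (Gus, 10, 3, p1, Atlas, 38, D, 15), (Gus, 10, 3, p1, Delta, 1, B, 20), (Gus, 10, 3, p1, Delta, 1, D, 15), (Gus, 10, 3, p1, Zephyr, 9, B, 20), (Gus, 10, 3, p1, Zephyr, 9, D, 15), (Gus, 6, 8, x3, Atlas, 38, C, 17), (Gus, 6, 8, x3, Delta, 1, C, 17), (Gus, 6, 8, x3, Zephyr, 9, C, 17), (Uma, 23, 5, fin, Atlas, 29, C, 22), (Uma, 23, 5, fin, Helix, 36, C, 22), (Uma, 23, 5, fin, Helix, 8, C, 22), (Uma, 23, 5, fin, Orion, 12, C, 22), (Uma, 7, 4, k1, Atlas, 29, B, 12), (Uma, 7, 4, k1, Helix, 36, B, 12), (Uma, 7, 4, k1, Helix, 8, B, 12), (Uma, 7, 4, k1, Orion, 12, B, 12)}.
Filtering on title ≠ Delta leaves {(Gus, 10, 3, p1, Atlas, 38, B, 20), (Gus, 10, 3, p1, Atlas, 38, D, 15), (Gus, 10, 3, p1, Zephyr, 9, B, 20), (Gus, 10, 3, p1, Zephyr, 9, D, 15), (Gus, 6, 8, x3, Atlas, 38, C, 17), (Gus, 6, 8, x3, Zephyr, 9, C, 17), (Uma, 23, 5, fin, Atlas, 29, C, 22), (Uma, 23, 5, fin, Helix, 36, C, 22), (Uma, 23, 5, fin, Helix, 8, C, 22), (Uma, 23, 5, fin, Orion, 12, C, 22), (Uma, 7, 4, k1, Atlas, 29, B, 12), (Uma, 7, 4, k1, Helix, 36, B, 12), (Uma, 7, 4, k1, Helix, 8, B, 12), (Uma, 7, 4, k1, Orion, 12, B, 12)}.
π[sid, room, title]: project onto (sid, room, title) (2 duplicate(s) eliminated) → {(12, 7, Atlas), (12, 7, Helix), (12, 7, Orion), (15, 10, Atlas), (15, 10, Zephyr), (17, 6, Atlas), (17, 6, Zephyr), (20, 10, Atlas), (20, 10, Zephyr), (22, 23, Atlas), (22, 23, Helix), (22, 23, Orion)}

{(12, 7, Atlas), (12, 7, Helix), (12, 7, Orion), (15, 10, Atlas), (15, 10, Zephyr), (17, 6, Atlas), (17, 6, Zephyr), (20, 10, Atlas), (20, 10, Zephyr), (22, 23, Atlas), (22, 23, Helix), (22, 23, Orion)}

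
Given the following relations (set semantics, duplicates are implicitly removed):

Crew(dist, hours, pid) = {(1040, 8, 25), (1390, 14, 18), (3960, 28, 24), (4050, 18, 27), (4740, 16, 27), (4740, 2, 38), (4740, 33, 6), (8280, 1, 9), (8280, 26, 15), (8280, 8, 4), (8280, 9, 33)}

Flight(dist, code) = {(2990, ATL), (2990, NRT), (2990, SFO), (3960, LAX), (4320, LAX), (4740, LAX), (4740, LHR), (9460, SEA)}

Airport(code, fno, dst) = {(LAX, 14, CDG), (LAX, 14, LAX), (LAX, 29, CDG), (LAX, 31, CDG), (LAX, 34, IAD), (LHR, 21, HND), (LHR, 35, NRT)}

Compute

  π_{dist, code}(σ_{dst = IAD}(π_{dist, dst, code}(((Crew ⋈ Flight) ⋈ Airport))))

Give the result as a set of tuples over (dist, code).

Crew ⋈ Flight (natural join on dist): {(3960, 28, 24, LAX), (4740, 16, 27, LAX), (4740, 16, 27, LHR), (4740, 2, 38, LAX), (4740, 2, 38, LHR), (4740, 33, 6, LAX), (4740, 33, 6, LHR)}
(Crew ⋈ Flight) ⋈ Airport (natural join on code): {(3960, 28, 24, LAX, 14, CDG), (3960, 28, 24, LAX, 14, LAX), (3960, 28, 24, LAX, 29, CDG), (3960, 28, 24, LAX, 31, CDG), (3960, 28, 24, LAX, 34, IAD), (4740, 16, 27, LAX, 14, CDG), (4740, 16, 27, LAX, 14, LAX), (4740, 16, 27, LAX, 29, CDG), (4740, 16, 27, LAX, 31, CDG), (4740, 16, 27, LAX, 34, IAD), (4740, 16, 27, LHR, 21, HND), (4740, 16, 27, LHR, 35, NRT), (4740, 2, 38, LAX, 14, CDG), (4740, 2, 38, LAX, 14, LAX), (4740, 2, 38, LAX, 29, CDG), (4740, 2, 38, LAX, 31, CDG), (4740, 2, 38, LAX, 34, IAD), (4740, 2, 38, LHR, 21, HND), (4740, 2, 38, LHR, 35, NRT), (4740, 33, 6, LAX, 14, CDG), (4740, 33, 6, LAX, 14, LAX), (4740, 33, 6, LAX, 29, CDG), (4740, 33, 6, LAX, 31, CDG), (4740, 33, 6, LAX, 34, IAD), (4740, 33, 6, LHR, 21, HND), (4740, 33, 6, LHR, 35, NRT)}
Keep only column(s) dist, dst, code (18 duplicate(s) eliminated): {(3960, CDG, LAX), (3960, IAD, LAX), (3960, LAX, LAX), (4740, CDG, LAX), (4740, HND, LHR), (4740, IAD, LAX), (4740, LAX, LAX), (4740, NRT, LHR)}
σ[dst = IAD]: keep tuples satisfying dst = IAD → {(3960, IAD, LAX), (4740, IAD, LAX)}
Keep only column(s) dist, code: {(3960, LAX), (4740, LAX)}

{(3960, LAX), (4740, LAX)}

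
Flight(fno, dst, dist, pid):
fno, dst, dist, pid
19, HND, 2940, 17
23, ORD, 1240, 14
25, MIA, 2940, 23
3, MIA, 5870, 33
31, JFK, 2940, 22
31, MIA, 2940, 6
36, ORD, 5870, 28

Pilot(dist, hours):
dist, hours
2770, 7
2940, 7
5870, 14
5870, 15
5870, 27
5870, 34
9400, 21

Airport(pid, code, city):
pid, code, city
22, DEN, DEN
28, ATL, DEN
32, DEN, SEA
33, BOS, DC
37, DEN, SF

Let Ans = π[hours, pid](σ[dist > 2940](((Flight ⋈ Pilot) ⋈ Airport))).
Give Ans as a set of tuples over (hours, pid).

{(14, 28), (14, 33), (15, 28), (15, 33), (27, 28), (27, 33), (34, 28), (34, 33)}

Flight ⋈ Pilot (natural join on dist): {(19, HND, 2940, 17, 7), (25, MIA, 2940, 23, 7), (3, MIA, 5870, 33, 14), (3, MIA, 5870, 33, 15), (3, MIA, 5870, 33, 27), (3, MIA, 5870, 33, 34), (31, JFK, 2940, 22, 7), (31, MIA, 2940, 6, 7), (36, ORD, 5870, 28, 14), (36, ORD, 5870, 28, 15), (36, ORD, 5870, 28, 27), (36, ORD, 5870, 28, 34)}
(Flight ⋈ Pilot) ⋈ Airport (natural join on pid): {(3, MIA, 5870, 33, 14, BOS, DC), (3, MIA, 5870, 33, 15, BOS, DC), (3, MIA, 5870, 33, 27, BOS, DC), (3, MIA, 5870, 33, 34, BOS, DC), (31, JFK, 2940, 22, 7, DEN, DEN), (36, ORD, 5870, 28, 14, ATL, DEN), (36, ORD, 5870, 28, 15, ATL, DEN), (36, ORD, 5870, 28, 27, ATL, DEN), (36, ORD, 5870, 28, 34, ATL, DEN)}
Selection dist > 2940: {(3, MIA, 5870, 33, 14, BOS, DC), (3, MIA, 5870, 33, 15, BOS, DC), (3, MIA, 5870, 33, 27, BOS, DC), (3, MIA, 5870, 33, 34, BOS, DC), (36, ORD, 5870, 28, 14, ATL, DEN), (36, ORD, 5870, 28, 15, ATL, DEN), (36, ORD, 5870, 28, 27, ATL, DEN), (36, ORD, 5870, 28, 34, ATL, DEN)}
Projecting to hours, pid: {(14, 28), (14, 33), (15, 28), (15, 33), (27, 28), (27, 33), (34, 28), (34, 33)}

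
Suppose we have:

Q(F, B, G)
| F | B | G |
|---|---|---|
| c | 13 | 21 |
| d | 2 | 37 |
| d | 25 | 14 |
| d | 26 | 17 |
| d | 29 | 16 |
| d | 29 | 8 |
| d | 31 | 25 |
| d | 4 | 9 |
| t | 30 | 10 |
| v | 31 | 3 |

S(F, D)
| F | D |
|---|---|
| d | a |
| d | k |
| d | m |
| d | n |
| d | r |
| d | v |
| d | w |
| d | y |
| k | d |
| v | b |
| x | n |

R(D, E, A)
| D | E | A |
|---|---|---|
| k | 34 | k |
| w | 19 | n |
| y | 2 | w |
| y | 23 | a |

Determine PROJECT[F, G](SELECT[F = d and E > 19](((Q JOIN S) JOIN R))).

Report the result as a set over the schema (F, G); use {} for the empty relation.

Q ⋈ S (natural join on F): {(d, 2, 37, a), (d, 2, 37, k), (d, 2, 37, m), (d, 2, 37, n), (d, 2, 37, r), (d, 2, 37, v), (d, 2, 37, w), (d, 2, 37, y), (d, 25, 14, a), (d, 25, 14, k), (d, 25, 14, m), (d, 25, 14, n), (d, 25, 14, r), (d, 25, 14, v), (d, 25, 14, w), (d, 25, 14, y), (d, 26, 17, a), (d, 26, 17, k), (d, 26, 17, m), (d, 26, 17, n), (d, 26, 17, r), (d, 26, 17, v), (d, 26, 17, w), (d, 26, 17, y), (d, 29, 16, a), (d, 29, 16, k), (d, 29, 16, m), (d, 29, 16, n), (d, 29, 16, r), (d, 29, 16, v), (d, 29, 16, w), (d, 29, 16, y), (d, 29, 8, a), (d, 29, 8, k), (d, 29, 8, m), (d, 29, 8, n), (d, 29, 8, r), (d, 29, 8, v), (d, 29, 8, w), (d, 29, 8, y), (d, 31, 25, a), (d, 31, 25, k), (d, 31, 25, m), (d, 31, 25, n), (d, 31, 25, r), (d, 31, 25, v), (d, 31, 25, w), (d, 31, 25, y), (d, 4, 9, a), (d, 4, 9, k), (d, 4, 9, m), (d, 4, 9, n), (d, 4, 9, r), (d, 4, 9, v), (d, 4, 9, w), (d, 4, 9, y), (v, 31, 3, b)}
(Q JOIN S) ⋈ R (natural join on D): {(d, 2, 37, k, 34, k), (d, 2, 37, w, 19, n), (d, 2, 37, y, 2, w), (d, 2, 37, y, 23, a), (d, 25, 14, k, 34, k), (d, 25, 14, w, 19, n), (d, 25, 14, y, 2, w), (d, 25, 14, y, 23, a), (d, 26, 17, k, 34, k), (d, 26, 17, w, 19, n), (d, 26, 17, y, 2, w), (d, 26, 17, y, 23, a), (d, 29, 16, k, 34, k), (d, 29, 16, w, 19, n), (d, 29, 16, y, 2, w), (d, 29, 16, y, 23, a), (d, 29, 8, k, 34, k), (d, 29, 8, w, 19, n), (d, 29, 8, y, 2, w), (d, 29, 8, y, 23, a), (d, 31, 25, k, 34, k), (d, 31, 25, w, 19, n), (d, 31, 25, y, 2, w), (d, 31, 25, y, 23, a), (d, 4, 9, k, 34, k), (d, 4, 9, w, 19, n), (d, 4, 9, y, 2, w), (d, 4, 9, y, 23, a)}
Filtering on F = d and E > 19 leaves {(d, 2, 37, k, 34, k), (d, 2, 37, y, 23, a), (d, 25, 14, k, 34, k), (d, 25, 14, y, 23, a), (d, 26, 17, k, 34, k), (d, 26, 17, y, 23, a), (d, 29, 16, k, 34, k), (d, 29, 16, y, 23, a), (d, 29, 8, k, 34, k), (d, 29, 8, y, 23, a), (d, 31, 25, k, 34, k), (d, 31, 25, y, 23, a), (d, 4, 9, k, 34, k), (d, 4, 9, y, 23, a)}.
π_{F, G} gives {(d, 14), (d, 16), (d, 17), (d, 25), (d, 37), (d, 8), (d, 9)} (7 duplicate(s) eliminated).

{(d, 14), (d, 16), (d, 17), (d, 25), (d, 37), (d, 8), (d, 9)}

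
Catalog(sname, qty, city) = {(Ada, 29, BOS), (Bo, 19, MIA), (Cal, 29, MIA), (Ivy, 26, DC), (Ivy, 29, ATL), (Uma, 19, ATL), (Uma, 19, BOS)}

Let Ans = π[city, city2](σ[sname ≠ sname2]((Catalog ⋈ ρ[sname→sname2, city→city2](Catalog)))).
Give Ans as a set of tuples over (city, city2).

{(ATL, BOS), (ATL, MIA), (BOS, ATL), (BOS, MIA), (MIA, ATL), (MIA, BOS)}

ρ[sname→sname2, city→city2]: schema becomes (sname2, qty, city2); tuples unchanged.
Joining Catalog and ρ[sname→sname2, city→city2](Catalog) on qty yields {(Ada, 29, BOS, Ada, BOS), (Ada, 29, BOS, Cal, MIA), (Ada, 29, BOS, Ivy, ATL), (Bo, 19, MIA, Bo, MIA), (Bo, 19, MIA, Uma, ATL), (Bo, 19, MIA, Uma, BOS), (Cal, 29, MIA, Ada, BOS), (Cal, 29, MIA, Cal, MIA), (Cal, 29, MIA, Ivy, ATL), (Ivy, 26, DC, Ivy, DC), (Ivy, 29, ATL, Ada, BOS), (Ivy, 29, ATL, Cal, MIA), (Ivy, 29, ATL, Ivy, ATL), (Uma, 19, ATL, Bo, MIA), (Uma, 19, ATL, Uma, ATL), (Uma, 19, ATL, Uma, BOS), (Uma, 19, BOS, Bo, MIA), (Uma, 19, BOS, Uma, ATL), (Uma, 19, BOS, Uma, BOS)}.
Apply σ_{sname ≠ sname2}; surviving tuples: {(Ada, 29, BOS, Cal, MIA), (Ada, 29, BOS, Ivy, ATL), (Bo, 19, MIA, Uma, ATL), (Bo, 19, MIA, Uma, BOS), (Cal, 29, MIA, Ada, BOS), (Cal, 29, MIA, Ivy, ATL), (Ivy, 29, ATL, Ada, BOS), (Ivy, 29, ATL, Cal, MIA), (Uma, 19, ATL, Bo, MIA), (Uma, 19, BOS, Bo, MIA)}
π_{city, city2} gives {(ATL, BOS), (ATL, MIA), (BOS, ATL), (BOS, MIA), (MIA, ATL), (MIA, BOS)} (4 duplicate(s) eliminated).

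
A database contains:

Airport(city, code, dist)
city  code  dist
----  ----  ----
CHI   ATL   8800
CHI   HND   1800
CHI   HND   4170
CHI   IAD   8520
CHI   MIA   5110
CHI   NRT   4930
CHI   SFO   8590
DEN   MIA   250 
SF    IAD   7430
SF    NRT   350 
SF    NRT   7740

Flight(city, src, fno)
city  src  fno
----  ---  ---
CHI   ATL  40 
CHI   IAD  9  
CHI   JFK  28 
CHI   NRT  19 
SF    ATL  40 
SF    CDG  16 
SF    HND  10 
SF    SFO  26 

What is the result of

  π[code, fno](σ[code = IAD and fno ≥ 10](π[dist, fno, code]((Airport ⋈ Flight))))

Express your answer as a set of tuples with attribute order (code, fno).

{(IAD, 10), (IAD, 16), (IAD, 19), (IAD, 26), (IAD, 28), (IAD, 40)}

Joining Airport and Flight on city yields {(CHI, ATL, 8800, ATL, 40), (CHI, ATL, 8800, IAD, 9), (CHI, ATL, 8800, JFK, 28), (CHI, ATL, 8800, NRT, 19), (CHI, HND, 1800, ATL, 40), (CHI, HND, 1800, IAD, 9), (CHI, HND, 1800, JFK, 28), (CHI, HND, 1800, NRT, 19), (CHI, HND, 4170, ATL, 40), (CHI, HND, 4170, IAD, 9), (CHI, HND, 4170, JFK, 28), (CHI, HND, 4170, NRT, 19), (CHI, IAD, 8520, ATL, 40), (CHI, IAD, 8520, IAD, 9), (CHI, IAD, 8520, JFK, 28), (CHI, IAD, 8520, NRT, 19), (CHI, MIA, 5110, ATL, 40), (CHI, MIA, 5110, IAD, 9), (CHI, MIA, 5110, JFK, 28), (CHI, MIA, 5110, NRT, 19), (CHI, NRT, 4930, ATL, 40), (CHI, NRT, 4930, IAD, 9), (CHI, NRT, 4930, JFK, 28), (CHI, NRT, 4930, NRT, 19), (CHI, SFO, 8590, ATL, 40), (CHI, SFO, 8590, IAD, 9), (CHI, SFO, 8590, JFK, 28), (CHI, SFO, 8590, NRT, 19), (SF, IAD, 7430, ATL, 40), (SF, IAD, 7430, CDG, 16), (SF, IAD, 7430, HND, 10), (SF, IAD, 7430, SFO, 26), (SF, NRT, 350, ATL, 40), (SF, NRT, 350, CDG, 16), (SF, NRT, 350, HND, 10), (SF, NRT, 350, SFO, 26), (SF, NRT, 7740, ATL, 40), (SF, NRT, 7740, CDG, 16), (SF, NRT, 7740, HND, 10), (SF, NRT, 7740, SFO, 26)}.
Projecting to dist, fno, code: {(1800, 19, HND), (1800, 28, HND), (1800, 40, HND), (1800, 9, HND), (350, 10, NRT), (350, 16, NRT), (350, 26, NRT), (350, 40, NRT), (4170, 19, HND), (4170, 28, HND), (4170, 40, HND), (4170, 9, HND), (4930, 19, NRT), (4930, 28, NRT), (4930, 40, NRT), (4930, 9, NRT), (5110, 19, MIA), (5110, 28, MIA), (5110, 40, MIA), (5110, 9, MIA), (7430, 10, IAD), (7430, 16, IAD), (7430, 26, IAD), (7430, 40, IAD), (7740, 10, NRT), (7740, 16, NRT), (7740, 26, NRT), (7740, 40, NRT), (8520, 19, IAD), (8520, 28, IAD), (8520, 40, IAD), (8520, 9, IAD), (8590, 19, SFO), (8590, 28, SFO), (8590, 40, SFO), (8590, 9, SFO), (8800, 19, ATL), (8800, 28, ATL), (8800, 40, ATL), (8800, 9, ATL)}
σ[code = IAD and fno ≥ 10]: keep tuples satisfying code = IAD and fno ≥ 10 → {(7430, 10, IAD), (7430, 16, IAD), (7430, 26, IAD), (7430, 40, IAD), (8520, 19, IAD), (8520, 28, IAD), (8520, 40, IAD)}
Projecting to code, fno (1 duplicate(s) eliminated): {(IAD, 10), (IAD, 16), (IAD, 19), (IAD, 26), (IAD, 28), (IAD, 40)}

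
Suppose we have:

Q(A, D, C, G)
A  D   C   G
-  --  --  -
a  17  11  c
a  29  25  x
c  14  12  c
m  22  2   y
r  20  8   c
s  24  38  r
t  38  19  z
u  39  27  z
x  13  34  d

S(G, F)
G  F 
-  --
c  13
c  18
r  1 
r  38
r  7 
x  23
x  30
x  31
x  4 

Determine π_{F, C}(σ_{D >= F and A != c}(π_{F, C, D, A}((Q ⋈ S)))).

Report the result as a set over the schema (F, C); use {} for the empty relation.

{(1, 38), (13, 11), (13, 8), (18, 8), (23, 25), (4, 25), (7, 38)}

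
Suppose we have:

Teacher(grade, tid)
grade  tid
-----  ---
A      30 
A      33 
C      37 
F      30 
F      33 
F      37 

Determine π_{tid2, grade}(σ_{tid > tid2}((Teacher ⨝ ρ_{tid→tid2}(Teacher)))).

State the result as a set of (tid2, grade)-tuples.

{(30, A), (30, F), (33, F)}

ρ[tid→tid2]: schema becomes (grade, tid2); tuples unchanged.
Natural join on grade: {(A, 30, 30), (A, 30, 33), (A, 33, 30), (A, 33, 33), (C, 37, 37), (F, 30, 30), (F, 30, 33), (F, 30, 37), (F, 33, 30), (F, 33, 33), (F, 33, 37), (F, 37, 30), (F, 37, 33), (F, 37, 37)}
σ[tid > tid2]: keep tuples satisfying tid > tid2 → {(A, 33, 30), (F, 33, 30), (F, 37, 30), (F, 37, 33)}
π[tid2, grade]: project onto (tid2, grade) (1 duplicate(s) eliminated) → {(30, A), (30, F), (33, F)}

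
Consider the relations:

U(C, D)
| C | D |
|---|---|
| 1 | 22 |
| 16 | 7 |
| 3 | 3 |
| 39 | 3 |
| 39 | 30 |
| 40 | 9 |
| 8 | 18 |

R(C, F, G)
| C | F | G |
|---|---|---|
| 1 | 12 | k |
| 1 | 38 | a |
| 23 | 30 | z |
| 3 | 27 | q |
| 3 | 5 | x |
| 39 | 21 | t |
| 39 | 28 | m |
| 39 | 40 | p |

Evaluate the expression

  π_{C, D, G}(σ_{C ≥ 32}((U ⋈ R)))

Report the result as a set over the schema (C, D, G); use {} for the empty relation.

{(39, 3, m), (39, 3, p), (39, 3, t), (39, 30, m), (39, 30, p), (39, 30, t)}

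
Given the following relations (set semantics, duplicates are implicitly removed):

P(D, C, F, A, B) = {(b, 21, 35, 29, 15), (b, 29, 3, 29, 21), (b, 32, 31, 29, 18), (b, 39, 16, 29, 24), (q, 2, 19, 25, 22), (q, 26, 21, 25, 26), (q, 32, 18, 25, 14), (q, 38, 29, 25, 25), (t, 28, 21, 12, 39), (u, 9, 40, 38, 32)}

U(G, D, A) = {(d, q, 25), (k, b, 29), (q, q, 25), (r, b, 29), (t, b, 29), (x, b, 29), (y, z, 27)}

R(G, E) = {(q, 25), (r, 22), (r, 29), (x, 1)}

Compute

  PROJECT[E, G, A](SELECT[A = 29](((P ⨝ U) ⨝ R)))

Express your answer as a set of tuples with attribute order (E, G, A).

{(1, x, 29), (22, r, 29), (29, r, 29)}

P ⋈ U (natural join on D, A): {(b, 21, 35, 29, 15, k), (b, 21, 35, 29, 15, r), (b, 21, 35, 29, 15, t), (b, 21, 35, 29, 15, x), (b, 29, 3, 29, 21, k), (b, 29, 3, 29, 21, r), (b, 29, 3, 29, 21, t), (b, 29, 3, 29, 21, x), (b, 32, 31, 29, 18, k), (b, 32, 31, 29, 18, r), (b, 32, 31, 29, 18, t), (b, 32, 31, 29, 18, x), (b, 39, 16, 29, 24, k), (b, 39, 16, 29, 24, r), (b, 39, 16, 29, 24, t), (b, 39, 16, 29, 24, x), (q, 2, 19, 25, 22, d), (q, 2, 19, 25, 22, q), (q, 26, 21, 25, 26, d), (q, 26, 21, 25, 26, q), (q, 32, 18, 25, 14, d), (q, 32, 18, 25, 14, q), (q, 38, 29, 25, 25, d), (q, 38, 29, 25, 25, q)}
(P ⨝ U) ⋈ R (natural join on G): {(b, 21, 35, 29, 15, r, 22), (b, 21, 35, 29, 15, r, 29), (b, 21, 35, 29, 15, x, 1), (b, 29, 3, 29, 21, r, 22), (b, 29, 3, 29, 21, r, 29), (b, 29, 3, 29, 21, x, 1), (b, 32, 31, 29, 18, r, 22), (b, 32, 31, 29, 18, r, 29), (b, 32, 31, 29, 18, x, 1), (b, 39, 16, 29, 24, r, 22), (b, 39, 16, 29, 24, r, 29), (b, 39, 16, 29, 24, x, 1), (q, 2, 19, 25, 22, q, 25), (q, 26, 21, 25, 26, q, 25), (q, 32, 18, 25, 14, q, 25), (q, 38, 29, 25, 25, q, 25)}
Filtering on A = 29 leaves {(b, 21, 35, 29, 15, r, 22), (b, 21, 35, 29, 15, r, 29), (b, 21, 35, 29, 15, x, 1), (b, 29, 3, 29, 21, r, 22), (b, 29, 3, 29, 21, r, 29), (b, 29, 3, 29, 21, x, 1), (b, 32, 31, 29, 18, r, 22), (b, 32, 31, 29, 18, r, 29), (b, 32, 31, 29, 18, x, 1), (b, 39, 16, 29, 24, r, 22), (b, 39, 16, 29, 24, r, 29), (b, 39, 16, 29, 24, x, 1)}.
π_{E, G, A} gives {(1, x, 29), (22, r, 29), (29, r, 29)} (9 duplicate(s) eliminated).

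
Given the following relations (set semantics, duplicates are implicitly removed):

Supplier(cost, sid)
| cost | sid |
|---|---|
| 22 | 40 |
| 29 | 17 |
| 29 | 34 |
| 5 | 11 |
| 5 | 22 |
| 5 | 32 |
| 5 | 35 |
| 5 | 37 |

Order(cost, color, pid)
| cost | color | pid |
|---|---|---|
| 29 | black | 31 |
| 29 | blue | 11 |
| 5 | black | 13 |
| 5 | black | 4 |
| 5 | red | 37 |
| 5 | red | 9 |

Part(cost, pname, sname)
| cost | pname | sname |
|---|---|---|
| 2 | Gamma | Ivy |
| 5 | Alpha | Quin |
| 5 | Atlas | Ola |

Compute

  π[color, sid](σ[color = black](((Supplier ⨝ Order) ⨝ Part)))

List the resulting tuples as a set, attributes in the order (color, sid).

{(black, 11), (black, 22), (black, 32), (black, 35), (black, 37)}

Joining Supplier and Order on cost yields {(29, 17, black, 31), (29, 17, blue, 11), (29, 34, black, 31), (29, 34, blue, 11), (5, 11, black, 13), (5, 11, black, 4), (5, 11, red, 37), (5, 11, red, 9), (5, 22, black, 13), (5, 22, black, 4), (5, 22, red, 37), (5, 22, red, 9), (5, 32, black, 13), (5, 32, black, 4), (5, 32, red, 37), (5, 32, red, 9), (5, 35, black, 13), (5, 35, black, 4), (5, 35, red, 37), (5, 35, red, 9), (5, 37, black, 13), (5, 37, black, 4), (5, 37, red, 37), (5, 37, red, 9)}.
Joining (Supplier ⨝ Order) and Part on cost yields {(5, 11, black, 13, Alpha, Quin), (5, 11, black, 13, Atlas, Ola), (5, 11, black, 4, Alpha, Quin), (5, 11, black, 4, Atlas, Ola), (5, 11, red, 37, Alpha, Quin), (5, 11, red, 37, Atlas, Ola), (5, 11, red, 9, Alpha, Quin), (5, 11, red, 9, Atlas, Ola), (5, 22, black, 13, Alpha, Quin), (5, 22, black, 13, Atlas, Ola), (5, 22, black, 4, Alpha, Quin), (5, 22, black, 4, Atlas, Ola), (5, 22, red, 37, Alpha, Quin), (5, 22, red, 37, Atlas, Ola), (5, 22, red, 9, Alpha, Quin), (5, 22, red, 9, Atlas, Ola), (5, 32, black, 13, Alpha, Quin), (5, 32, black, 13, Atlas, Ola), (5, 32, black, 4, Alpha, Quin), (5, 32, black, 4, Atlas, Ola), (5, 32, red, 37, Alpha, Quin), (5, 32, red, 37, Atlas, Ola), (5, 32, red, 9, Alpha, Quin), (5, 32, red, 9, Atlas, Ola), (5, 35, black, 13, Alpha, Quin), (5, 35, black, 13, Atlas, Ola), (5, 35, black, 4, Alpha, Quin), (5, 35, black, 4, Atlas, Ola), (5, 35, red, 37, Alpha, Quin), (5, 35, red, 37, Atlas, Ola), (5, 35, red, 9, Alpha, Quin), (5, 35, red, 9, Atlas, Ola), (5, 37, black, 13, Alpha, Quin), (5, 37, black, 13, Atlas, Ola), (5, 37, black, 4, Alpha, Quin), (5, 37, black, 4, Atlas, Ola), (5, 37, red, 37, Alpha, Quin), (5, 37, red, 37, Atlas, Ola), (5, 37, red, 9, Alpha, Quin), (5, 37, red, 9, Atlas, Ola)}.
Selection color = black: {(5, 11, black, 13, Alpha, Quin), (5, 11, black, 13, Atlas, Ola), (5, 11, black, 4, Alpha, Quin), (5, 11, black, 4, Atlas, Ola), (5, 22, black, 13, Alpha, Quin), (5, 22, black, 13, Atlas, Ola), (5, 22, black, 4, Alpha, Quin), (5, 22, black, 4, Atlas, Ola), (5, 32, black, 13, Alpha, Quin), (5, 32, black, 13, Atlas, Ola), (5, 32, black, 4, Alpha, Quin), (5, 32, black, 4, Atlas, Ola), (5, 35, black, 13, Alpha, Quin), (5, 35, black, 13, Atlas, Ola), (5, 35, black, 4, Alpha, Quin), (5, 35, black, 4, Atlas, Ola), (5, 37, black, 13, Alpha, Quin), (5, 37, black, 13, Atlas, Ola), (5, 37, black, 4, Alpha, Quin), (5, 37, black, 4, Atlas, Ola)}
π[color, sid]: project onto (color, sid) (15 duplicate(s) eliminated) → {(black, 11), (black, 22), (black, 32), (black, 35), (black, 37)}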